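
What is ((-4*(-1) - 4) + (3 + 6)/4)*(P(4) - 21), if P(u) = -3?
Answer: -54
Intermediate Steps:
((-4*(-1) - 4) + (3 + 6)/4)*(P(4) - 21) = ((-4*(-1) - 4) + (3 + 6)/4)*(-3 - 21) = ((4 - 4) + 9*(¼))*(-24) = (0 + 9/4)*(-24) = (9/4)*(-24) = -54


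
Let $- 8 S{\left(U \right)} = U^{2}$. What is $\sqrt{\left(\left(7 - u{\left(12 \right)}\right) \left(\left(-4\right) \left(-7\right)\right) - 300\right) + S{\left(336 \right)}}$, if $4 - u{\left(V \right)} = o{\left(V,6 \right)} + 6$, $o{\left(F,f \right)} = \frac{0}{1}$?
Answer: $4 i \sqrt{885} \approx 119.0 i$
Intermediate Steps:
$o{\left(F,f \right)} = 0$ ($o{\left(F,f \right)} = 0 \cdot 1 = 0$)
$u{\left(V \right)} = -2$ ($u{\left(V \right)} = 4 - \left(0 + 6\right) = 4 - 6 = -2$)
$S{\left(U \right)} = - \frac{U^{2}}{8}$
$\sqrt{\left(\left(7 - u{\left(12 \right)}\right) \left(\left(-4\right) \left(-7\right)\right) - 300\right) + S{\left(336 \right)}} = \sqrt{\left(\left(7 - -2\right) \left(\left(-4\right) \left(-7\right)\right) - 300\right) - \frac{336^{2}}{8}} = \sqrt{\left(\left(7 + 2\right) 28 - 300\right) - 14112} = \sqrt{\left(9 \cdot 28 - 300\right) - 14112} = \sqrt{\left(252 - 300\right) - 14112} = \sqrt{-48 - 14112} = \sqrt{-14160} = 4 i \sqrt{885}$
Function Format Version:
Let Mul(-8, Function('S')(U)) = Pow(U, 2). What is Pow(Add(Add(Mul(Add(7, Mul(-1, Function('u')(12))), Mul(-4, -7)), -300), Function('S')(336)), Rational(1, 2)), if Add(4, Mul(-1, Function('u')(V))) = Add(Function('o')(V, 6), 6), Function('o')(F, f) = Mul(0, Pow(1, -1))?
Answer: Mul(4, I, Pow(885, Rational(1, 2))) ≈ Mul(119.00, I)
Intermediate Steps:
Function('o')(F, f) = 0 (Function('o')(F, f) = Mul(0, 1) = 0)
Function('u')(V) = -2 (Function('u')(V) = Add(4, Mul(-1, Add(0, 6))) = Add(4, Mul(-1, 6)) = Add(4, -6) = -2)
Function('S')(U) = Mul(Rational(-1, 8), Pow(U, 2))
Pow(Add(Add(Mul(Add(7, Mul(-1, Function('u')(12))), Mul(-4, -7)), -300), Function('S')(336)), Rational(1, 2)) = Pow(Add(Add(Mul(Add(7, Mul(-1, -2)), Mul(-4, -7)), -300), Mul(Rational(-1, 8), Pow(336, 2))), Rational(1, 2)) = Pow(Add(Add(Mul(Add(7, 2), 28), -300), Mul(Rational(-1, 8), 112896)), Rational(1, 2)) = Pow(Add(Add(Mul(9, 28), -300), -14112), Rational(1, 2)) = Pow(Add(Add(252, -300), -14112), Rational(1, 2)) = Pow(Add(-48, -14112), Rational(1, 2)) = Pow(-14160, Rational(1, 2)) = Mul(4, I, Pow(885, Rational(1, 2)))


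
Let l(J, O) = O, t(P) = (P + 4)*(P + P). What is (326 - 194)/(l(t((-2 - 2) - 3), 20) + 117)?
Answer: 132/137 ≈ 0.96350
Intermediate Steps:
t(P) = 2*P*(4 + P) (t(P) = (4 + P)*(2*P) = 2*P*(4 + P))
(326 - 194)/(l(t((-2 - 2) - 3), 20) + 117) = (326 - 194)/(20 + 117) = 132/137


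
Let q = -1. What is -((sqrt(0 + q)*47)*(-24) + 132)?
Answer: -132 + 1128*I ≈ -132.0 + 1128.0*I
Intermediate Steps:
-((sqrt(0 + q)*47)*(-24) + 132) = -((sqrt(0 - 1)*47)*(-24) + 132) = -((sqrt(-1)*47)*(-24) + 132) = -((I*47)*(-24) + 132) = -((47*I)*(-24) + 132) = -(-1128*I + 132) = -(132 - 1128*I) = -132 + 1128*I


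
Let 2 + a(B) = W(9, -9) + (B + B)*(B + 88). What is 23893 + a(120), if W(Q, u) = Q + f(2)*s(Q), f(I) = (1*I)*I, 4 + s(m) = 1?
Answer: 73808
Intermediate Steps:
s(m) = -3 (s(m) = -4 + 1 = -3)
f(I) = I**2 (f(I) = I*I = I**2)
W(Q, u) = -12 + Q (W(Q, u) = Q + 2**2*(-3) = Q + 4*(-3) = Q - 12 = -12 + Q)
a(B) = -5 + 2*B*(88 + B) (a(B) = -2 + ((-12 + 9) + (B + B)*(B + 88)) = -2 + (-3 + (2*B)*(88 + B)) = -2 + (-3 + 2*B*(88 + B)) = -5 + 2*B*(88 + B))
23893 + a(120) = 23893 + (-5 + 2*120**2 + 176*120) = 23893 + (-5 + 2*14400 + 21120) = 23893 + (-5 + 28800 + 21120) = 23893 + 49915 = 73808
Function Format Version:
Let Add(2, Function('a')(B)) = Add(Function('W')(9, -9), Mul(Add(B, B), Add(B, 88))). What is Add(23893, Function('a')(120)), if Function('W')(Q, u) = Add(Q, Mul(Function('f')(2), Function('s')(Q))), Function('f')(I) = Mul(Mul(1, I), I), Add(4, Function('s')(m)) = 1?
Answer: 73808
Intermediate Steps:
Function('s')(m) = -3 (Function('s')(m) = Add(-4, 1) = -3)
Function('f')(I) = Pow(I, 2) (Function('f')(I) = Mul(I, I) = Pow(I, 2))
Function('W')(Q, u) = Add(-12, Q) (Function('W')(Q, u) = Add(Q, Mul(Pow(2, 2), -3)) = Add(Q, Mul(4, -3)) = Add(Q, -12) = Add(-12, Q))
Function('a')(B) = Add(-5, Mul(2, B, Add(88, B))) (Function('a')(B) = Add(-2, Add(Add(-12, 9), Mul(Add(B, B), Add(B, 88)))) = Add(-2, Add(-3, Mul(Mul(2, B), Add(88, B)))) = Add(-2, Add(-3, Mul(2, B, Add(88, B)))) = Add(-5, Mul(2, B, Add(88, B))))
Add(23893, Function('a')(120)) = Add(23893, Add(-5, Mul(2, Pow(120, 2)), Mul(176, 120))) = Add(23893, Add(-5, Mul(2, 14400), 21120)) = Add(23893, Add(-5, 28800, 21120)) = Add(23893, 49915) = 73808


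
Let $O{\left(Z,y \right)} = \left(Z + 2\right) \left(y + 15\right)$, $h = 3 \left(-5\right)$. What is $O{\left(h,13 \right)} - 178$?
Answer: $-542$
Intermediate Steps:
$h = -15$
$O{\left(Z,y \right)} = \left(2 + Z\right) \left(15 + y\right)$
$O{\left(h,13 \right)} - 178 = \left(30 + 2 \cdot 13 + 15 \left(-15\right) - 195\right) - 178 = \left(30 + 26 - 225 - 195\right) - 178 = -364 - 178 = -542$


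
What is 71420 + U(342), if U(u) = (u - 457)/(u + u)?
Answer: 48851165/684 ≈ 71420.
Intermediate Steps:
U(u) = (-457 + u)/(2*u) (U(u) = (-457 + u)/((2*u)) = (-457 + u)*(1/(2*u)) = (-457 + u)/(2*u))
71420 + U(342) = 71420 + (1/2)*(-457 + 342)/342 = 71420 + (1/2)*(1/342)*(-115) = 71420 - 115/684 = 48851165/684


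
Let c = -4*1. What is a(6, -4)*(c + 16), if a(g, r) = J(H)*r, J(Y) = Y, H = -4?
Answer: 192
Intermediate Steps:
a(g, r) = -4*r
c = -4
a(6, -4)*(c + 16) = (-4*(-4))*(-4 + 16) = 16*12 = 192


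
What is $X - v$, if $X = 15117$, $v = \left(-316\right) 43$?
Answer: $28705$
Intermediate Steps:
$v = -13588$
$X - v = 15117 - -13588 = 15117 + 13588 = 28705$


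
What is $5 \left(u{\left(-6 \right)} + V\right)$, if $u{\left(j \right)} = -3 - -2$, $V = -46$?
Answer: $-235$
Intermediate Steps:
$u{\left(j \right)} = -1$ ($u{\left(j \right)} = -3 + 2 = -1$)
$5 \left(u{\left(-6 \right)} + V\right) = 5 \left(-1 - 46\right) = 5 \left(-47\right) = -235$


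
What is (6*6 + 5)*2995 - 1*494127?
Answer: -371332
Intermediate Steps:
(6*6 + 5)*2995 - 1*494127 = (36 + 5)*2995 - 494127 = 41*2995 - 494127 = 122795 - 494127 = -371332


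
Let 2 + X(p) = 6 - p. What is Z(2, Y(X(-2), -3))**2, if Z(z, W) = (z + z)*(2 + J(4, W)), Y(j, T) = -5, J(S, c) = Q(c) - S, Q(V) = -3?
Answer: 400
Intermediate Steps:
X(p) = 4 - p (X(p) = -2 + (6 - p) = 4 - p)
J(S, c) = -3 - S
Z(z, W) = -10*z (Z(z, W) = (z + z)*(2 + (-3 - 1*4)) = (2*z)*(2 + (-3 - 4)) = (2*z)*(2 - 7) = (2*z)*(-5) = -10*z)
Z(2, Y(X(-2), -3))**2 = (-10*2)**2 = (-20)**2 = 400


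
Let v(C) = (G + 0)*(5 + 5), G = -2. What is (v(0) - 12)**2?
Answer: 1024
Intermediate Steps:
v(C) = -20 (v(C) = (-2 + 0)*(5 + 5) = -2*10 = -20)
(v(0) - 12)**2 = (-20 - 12)**2 = (-32)**2 = 1024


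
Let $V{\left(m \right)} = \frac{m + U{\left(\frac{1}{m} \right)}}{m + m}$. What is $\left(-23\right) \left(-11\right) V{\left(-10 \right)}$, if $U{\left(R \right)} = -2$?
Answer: $\frac{759}{5} \approx 151.8$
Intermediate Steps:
$V{\left(m \right)} = \frac{-2 + m}{2 m}$ ($V{\left(m \right)} = \frac{m - 2}{m + m} = \frac{-2 + m}{2 m}$)
$\left(-23\right) \left(-11\right) V{\left(-10 \right)} = \left(-23\right) \left(-11\right) \frac{-2 - 10}{2 \left(-10\right)} = 253 \cdot \frac{1}{2} \left(- \frac{1}{10}\right) \left(-12\right) = 253 \cdot \frac{3}{5} = \frac{759}{5}$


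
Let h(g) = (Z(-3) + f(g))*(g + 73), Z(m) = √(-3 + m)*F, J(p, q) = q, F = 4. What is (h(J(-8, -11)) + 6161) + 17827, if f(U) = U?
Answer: 23306 + 248*I*√6 ≈ 23306.0 + 607.47*I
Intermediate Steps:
Z(m) = 4*√(-3 + m) (Z(m) = √(-3 + m)*4 = 4*√(-3 + m))
h(g) = (73 + g)*(g + 4*I*√6) (h(g) = (4*√(-3 - 3) + g)*(g + 73) = (4*√(-6) + g)*(73 + g) = (4*(I*√6) + g)*(73 + g) = (4*I*√6 + g)*(73 + g) = (g + 4*I*√6)*(73 + g) = (73 + g)*(g + 4*I*√6))
(h(J(-8, -11)) + 6161) + 17827 = (((-11)² + 73*(-11) + 292*I*√6 + 4*I*(-11)*√6) + 6161) + 17827 = ((121 - 803 + 292*I*√6 - 44*I*√6) + 6161) + 17827 = ((-682 + 248*I*√6) + 6161) + 17827 = (5479 + 248*I*√6) + 17827 = 23306 + 248*I*√6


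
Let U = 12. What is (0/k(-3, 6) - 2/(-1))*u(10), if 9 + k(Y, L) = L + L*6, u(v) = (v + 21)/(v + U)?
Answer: 31/11 ≈ 2.8182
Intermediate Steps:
u(v) = (21 + v)/(12 + v) (u(v) = (v + 21)/(v + 12) = (21 + v)/(12 + v))
k(Y, L) = -9 + 7*L (k(Y, L) = -9 + (L + L*6) = -9 + (L + 6*L) = -9 + 7*L)
(0/k(-3, 6) - 2/(-1))*u(10) = (0/(-9 + 7*6) - 2/(-1))*((21 + 10)/(12 + 10)) = (0/(-9 + 42) - 2*(-1))*(31/22) = (0/33 + 2)*((1/22)*31) = (0*(1/33) + 2)*(31/22) = (0 + 2)*(31/22) = 2*(31/22) = 31/11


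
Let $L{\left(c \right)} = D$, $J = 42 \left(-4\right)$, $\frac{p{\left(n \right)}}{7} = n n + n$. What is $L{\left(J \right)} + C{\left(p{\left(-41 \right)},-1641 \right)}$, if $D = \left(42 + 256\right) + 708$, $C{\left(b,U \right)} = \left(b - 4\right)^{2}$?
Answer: $131699582$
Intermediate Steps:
$p{\left(n \right)} = 7 n + 7 n^{2}$ ($p{\left(n \right)} = 7 \left(n n + n\right) = 7 \left(n^{2} + n\right) = 7 \left(n + n^{2}\right) = 7 n + 7 n^{2}$)
$C{\left(b,U \right)} = \left(-4 + b\right)^{2}$
$D = 1006$ ($D = 298 + 708 = 1006$)
$J = -168$
$L{\left(c \right)} = 1006$
$L{\left(J \right)} + C{\left(p{\left(-41 \right)},-1641 \right)} = 1006 + \left(-4 + 7 \left(-41\right) \left(1 - 41\right)\right)^{2} = 1006 + \left(-4 + 7 \left(-41\right) \left(-40\right)\right)^{2} = 1006 + \left(-4 + 11480\right)^{2} = 1006 + 11476^{2} = 1006 + 131698576 = 131699582$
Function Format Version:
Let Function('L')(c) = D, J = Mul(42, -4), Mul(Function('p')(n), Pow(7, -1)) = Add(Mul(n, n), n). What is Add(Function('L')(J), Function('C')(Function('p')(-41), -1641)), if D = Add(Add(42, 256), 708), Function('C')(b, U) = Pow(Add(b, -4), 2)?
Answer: 131699582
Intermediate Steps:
Function('p')(n) = Add(Mul(7, n), Mul(7, Pow(n, 2))) (Function('p')(n) = Mul(7, Add(Mul(n, n), n)) = Mul(7, Add(Pow(n, 2), n)) = Mul(7, Add(n, Pow(n, 2))) = Add(Mul(7, n), Mul(7, Pow(n, 2))))
Function('C')(b, U) = Pow(Add(-4, b), 2)
D = 1006 (D = Add(298, 708) = 1006)
J = -168
Function('L')(c) = 1006
Add(Function('L')(J), Function('C')(Function('p')(-41), -1641)) = Add(1006, Pow(Add(-4, Mul(7, -41, Add(1, -41))), 2)) = Add(1006, Pow(Add(-4, Mul(7, -41, -40)), 2)) = Add(1006, Pow(Add(-4, 11480), 2)) = Add(1006, Pow(11476, 2)) = Add(1006, 131698576) = 131699582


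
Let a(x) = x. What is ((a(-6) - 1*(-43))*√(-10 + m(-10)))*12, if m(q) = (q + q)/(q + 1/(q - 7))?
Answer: 148*I*√26030/19 ≈ 1256.7*I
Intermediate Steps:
m(q) = 2*q/(q + 1/(-7 + q)) (m(q) = (2*q)/(q + 1/(-7 + q)) = 2*q/(q + 1/(-7 + q)))
((a(-6) - 1*(-43))*√(-10 + m(-10)))*12 = ((-6 - 1*(-43))*√(-10 + 2*(-10)*(-7 - 10)/(1 + (-10)² - 7*(-10))))*12 = ((-6 + 43)*√(-10 + 2*(-10)*(-17)/(1 + 100 + 70)))*12 = (37*√(-10 + 2*(-10)*(-17)/171))*12 = (37*√(-10 + 2*(-10)*(1/171)*(-17)))*12 = (37*√(-10 + 340/171))*12 = (37*√(-1370/171))*12 = (37*(I*√26030/57))*12 = (37*I*√26030/57)*12 = 148*I*√26030/19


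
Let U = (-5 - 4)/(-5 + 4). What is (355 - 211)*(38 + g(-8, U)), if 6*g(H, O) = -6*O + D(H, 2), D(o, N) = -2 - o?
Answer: 4320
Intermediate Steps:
U = 9 (U = -9/(-1) = -9*(-1) = 9)
g(H, O) = -⅓ - O - H/6 (g(H, O) = (-6*O + (-2 - H))/6 = (-2 - H - 6*O)/6 = -⅓ - O - H/6)
(355 - 211)*(38 + g(-8, U)) = (355 - 211)*(38 + (-⅓ - 1*9 - ⅙*(-8))) = 144*(38 + (-⅓ - 9 + 4/3)) = 144*(38 - 8) = 144*30 = 4320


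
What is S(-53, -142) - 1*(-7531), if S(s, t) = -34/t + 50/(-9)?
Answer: 4808912/639 ≈ 7525.7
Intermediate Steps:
S(s, t) = -50/9 - 34/t (S(s, t) = -34/t + 50*(-⅑) = -34/t - 50/9 = -50/9 - 34/t)
S(-53, -142) - 1*(-7531) = (-50/9 - 34/(-142)) - 1*(-7531) = (-50/9 - 34*(-1/142)) + 7531 = (-50/9 + 17/71) + 7531 = -3397/639 + 7531 = 4808912/639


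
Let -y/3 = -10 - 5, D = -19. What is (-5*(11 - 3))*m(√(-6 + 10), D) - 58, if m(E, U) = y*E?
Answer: -3658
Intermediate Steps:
y = 45 (y = -3*(-10 - 5) = -3*(-15) = 45)
m(E, U) = 45*E
(-5*(11 - 3))*m(√(-6 + 10), D) - 58 = (-5*(11 - 3))*(45*√(-6 + 10)) - 58 = (-5*8)*(45*√4) - 58 = -1800*2 - 58 = -40*90 - 58 = -3600 - 58 = -3658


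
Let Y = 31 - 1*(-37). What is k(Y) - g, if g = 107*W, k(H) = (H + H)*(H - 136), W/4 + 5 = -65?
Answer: 20712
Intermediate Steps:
W = -280 (W = -20 + 4*(-65) = -20 - 260 = -280)
Y = 68 (Y = 31 + 37 = 68)
k(H) = 2*H*(-136 + H) (k(H) = (2*H)*(-136 + H) = 2*H*(-136 + H))
g = -29960 (g = 107*(-280) = -29960)
k(Y) - g = 2*68*(-136 + 68) - 1*(-29960) = 2*68*(-68) + 29960 = -9248 + 29960 = 20712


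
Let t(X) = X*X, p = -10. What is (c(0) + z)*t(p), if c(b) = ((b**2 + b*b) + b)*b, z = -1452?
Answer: -145200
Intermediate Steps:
t(X) = X**2
c(b) = b*(b + 2*b**2) (c(b) = ((b**2 + b**2) + b)*b = (2*b**2 + b)*b = (b + 2*b**2)*b = b*(b + 2*b**2))
(c(0) + z)*t(p) = (0**2*(1 + 2*0) - 1452)*(-10)**2 = (0*(1 + 0) - 1452)*100 = (0*1 - 1452)*100 = (0 - 1452)*100 = -1452*100 = -145200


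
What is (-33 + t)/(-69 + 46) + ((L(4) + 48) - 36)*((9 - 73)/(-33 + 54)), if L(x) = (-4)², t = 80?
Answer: -6029/69 ≈ -87.377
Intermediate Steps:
L(x) = 16
(-33 + t)/(-69 + 46) + ((L(4) + 48) - 36)*((9 - 73)/(-33 + 54)) = (-33 + 80)/(-69 + 46) + ((16 + 48) - 36)*((9 - 73)/(-33 + 54)) = 47/(-23) + (64 - 36)*(-64/21) = 47*(-1/23) + 28*(-64*1/21) = -47/23 + 28*(-64/21) = -47/23 - 256/3 = -6029/69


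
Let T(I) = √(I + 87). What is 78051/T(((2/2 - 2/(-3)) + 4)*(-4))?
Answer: 78051*√579/193 ≈ 9731.1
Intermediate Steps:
T(I) = √(87 + I)
78051/T(((2/2 - 2/(-3)) + 4)*(-4)) = 78051/(√(87 + ((2/2 - 2/(-3)) + 4)*(-4))) = 78051/(√(87 + ((2*(½) - 2*(-⅓)) + 4)*(-4))) = 78051/(√(87 + ((1 + ⅔) + 4)*(-4))) = 78051/(√(87 + (5/3 + 4)*(-4))) = 78051/(√(87 + (17/3)*(-4))) = 78051/(√(87 - 68/3)) = 78051/(√(193/3)) = 78051/((√579/3)) = 78051*(√579/193) = 78051*√579/193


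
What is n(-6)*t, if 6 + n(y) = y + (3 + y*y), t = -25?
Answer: -675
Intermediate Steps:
n(y) = -3 + y + y² (n(y) = -6 + (y + (3 + y*y)) = -6 + (y + (3 + y²)) = -6 + (3 + y + y²) = -3 + y + y²)
n(-6)*t = (-3 - 6 + (-6)²)*(-25) = (-3 - 6 + 36)*(-25) = 27*(-25) = -675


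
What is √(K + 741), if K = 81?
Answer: √822 ≈ 28.671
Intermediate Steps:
√(K + 741) = √(81 + 741) = √822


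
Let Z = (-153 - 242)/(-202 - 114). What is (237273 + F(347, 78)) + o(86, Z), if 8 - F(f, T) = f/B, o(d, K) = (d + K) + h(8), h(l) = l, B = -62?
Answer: 29435349/124 ≈ 2.3738e+5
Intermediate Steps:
Z = 5/4 (Z = -395/(-316) = -395*(-1/316) = 5/4 ≈ 1.2500)
o(d, K) = 8 + K + d (o(d, K) = (d + K) + 8 = (K + d) + 8 = 8 + K + d)
F(f, T) = 8 + f/62 (F(f, T) = 8 - f/(-62) = 8 - f*(-1)/62 = 8 - (-1)*f/62 = 8 + f/62)
(237273 + F(347, 78)) + o(86, Z) = (237273 + (8 + (1/62)*347)) + (8 + 5/4 + 86) = (237273 + (8 + 347/62)) + 381/4 = (237273 + 843/62) + 381/4 = 14711769/62 + 381/4 = 29435349/124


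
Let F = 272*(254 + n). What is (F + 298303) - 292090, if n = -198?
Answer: 21445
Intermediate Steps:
F = 15232 (F = 272*(254 - 198) = 272*56 = 15232)
(F + 298303) - 292090 = (15232 + 298303) - 292090 = 313535 - 292090 = 21445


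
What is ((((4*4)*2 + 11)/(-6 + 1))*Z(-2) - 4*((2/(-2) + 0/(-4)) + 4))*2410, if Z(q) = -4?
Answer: 53984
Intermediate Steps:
((((4*4)*2 + 11)/(-6 + 1))*Z(-2) - 4*((2/(-2) + 0/(-4)) + 4))*2410 = ((((4*4)*2 + 11)/(-6 + 1))*(-4) - 4*((2/(-2) + 0/(-4)) + 4))*2410 = (((16*2 + 11)/(-5))*(-4) - 4*((2*(-1/2) + 0*(-1/4)) + 4))*2410 = (((32 + 11)*(-1/5))*(-4) - 4*((-1 + 0) + 4))*2410 = ((43*(-1/5))*(-4) - 4*(-1 + 4))*2410 = (-43/5*(-4) - 4*3)*2410 = (172/5 - 12)*2410 = (112/5)*2410 = 53984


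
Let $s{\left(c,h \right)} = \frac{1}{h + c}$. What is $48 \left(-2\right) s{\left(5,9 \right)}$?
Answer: $- \frac{48}{7} \approx -6.8571$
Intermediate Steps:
$s{\left(c,h \right)} = \frac{1}{c + h}$
$48 \left(-2\right) s{\left(5,9 \right)} = \frac{48 \left(-2\right)}{5 + 9} = - \frac{96}{14} = \left(-96\right) \frac{1}{14} = - \frac{48}{7}$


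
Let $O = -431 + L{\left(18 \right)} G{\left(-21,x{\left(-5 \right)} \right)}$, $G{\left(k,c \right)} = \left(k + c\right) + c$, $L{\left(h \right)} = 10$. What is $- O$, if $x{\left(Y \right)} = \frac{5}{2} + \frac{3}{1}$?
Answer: $531$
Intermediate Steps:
$x{\left(Y \right)} = \frac{11}{2}$ ($x{\left(Y \right)} = 5 \cdot \frac{1}{2} + 3 \cdot 1 = \frac{5}{2} + 3 = \frac{11}{2}$)
$G{\left(k,c \right)} = k + 2 c$ ($G{\left(k,c \right)} = \left(c + k\right) + c = k + 2 c$)
$O = -531$ ($O = -431 + 10 \left(-21 + 2 \cdot \frac{11}{2}\right) = -431 + 10 \left(-21 + 11\right) = -431 + 10 \left(-10\right) = -431 - 100 = -531$)
$- O = \left(-1\right) \left(-531\right) = 531$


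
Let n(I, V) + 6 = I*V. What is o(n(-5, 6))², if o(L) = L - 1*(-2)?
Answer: 1156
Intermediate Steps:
n(I, V) = -6 + I*V
o(L) = 2 + L (o(L) = L + 2 = 2 + L)
o(n(-5, 6))² = (2 + (-6 - 5*6))² = (2 + (-6 - 30))² = (2 - 36)² = (-34)² = 1156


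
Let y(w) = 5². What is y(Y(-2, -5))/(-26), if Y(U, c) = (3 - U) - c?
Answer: -25/26 ≈ -0.96154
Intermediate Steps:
Y(U, c) = 3 - U - c
y(w) = 25
y(Y(-2, -5))/(-26) = 25/(-26) = 25*(-1/26) = -25/26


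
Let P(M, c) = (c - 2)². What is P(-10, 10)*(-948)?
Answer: -60672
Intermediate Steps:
P(M, c) = (-2 + c)²
P(-10, 10)*(-948) = (-2 + 10)²*(-948) = 8²*(-948) = 64*(-948) = -60672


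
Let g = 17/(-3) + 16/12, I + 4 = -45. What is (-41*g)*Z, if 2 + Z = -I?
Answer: 25051/3 ≈ 8350.3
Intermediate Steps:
I = -49 (I = -4 - 45 = -49)
g = -13/3 (g = 17*(-⅓) + 16*(1/12) = -17/3 + 4/3 = -13/3 ≈ -4.3333)
Z = 47 (Z = -2 - 1*(-49) = -2 + 49 = 47)
(-41*g)*Z = -41*(-13/3)*47 = (533/3)*47 = 25051/3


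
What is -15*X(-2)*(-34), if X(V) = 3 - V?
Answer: 2550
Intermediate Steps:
-15*X(-2)*(-34) = -15*(3 - 1*(-2))*(-34) = -15*(3 + 2)*(-34) = -15*5*(-34) = -75*(-34) = 2550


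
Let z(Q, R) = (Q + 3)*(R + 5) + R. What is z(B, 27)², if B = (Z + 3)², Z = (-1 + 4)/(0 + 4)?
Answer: 328329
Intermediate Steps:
Z = ¾ (Z = 3/4 = 3*(¼) = ¾ ≈ 0.75000)
B = 225/16 (B = (¾ + 3)² = (15/4)² = 225/16 ≈ 14.063)
z(Q, R) = R + (3 + Q)*(5 + R) (z(Q, R) = (3 + Q)*(5 + R) + R = R + (3 + Q)*(5 + R))
z(B, 27)² = (15 + 4*27 + 5*(225/16) + (225/16)*27)² = (15 + 108 + 1125/16 + 6075/16)² = 573² = 328329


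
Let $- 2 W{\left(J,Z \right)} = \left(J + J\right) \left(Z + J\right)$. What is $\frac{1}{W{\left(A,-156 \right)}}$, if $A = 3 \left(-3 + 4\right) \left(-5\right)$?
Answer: $- \frac{1}{2565} \approx -0.00038986$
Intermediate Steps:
$A = -15$ ($A = 3 \cdot 1 \left(-5\right) = 3 \left(-5\right) = -15$)
$W{\left(J,Z \right)} = - J \left(J + Z\right)$ ($W{\left(J,Z \right)} = - \frac{\left(J + J\right) \left(Z + J\right)}{2} = - \frac{2 J \left(J + Z\right)}{2} = - J \left(J + Z\right)$)
$\frac{1}{W{\left(A,-156 \right)}} = \frac{1}{\left(-1\right) \left(-15\right) \left(-15 - 156\right)} = \frac{1}{\left(-1\right) \left(-15\right) \left(-171\right)} = \frac{1}{-2565} = - \frac{1}{2565}$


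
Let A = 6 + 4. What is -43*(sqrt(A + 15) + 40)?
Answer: -1935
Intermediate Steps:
A = 10
-43*(sqrt(A + 15) + 40) = -43*(sqrt(10 + 15) + 40) = -43*(sqrt(25) + 40) = -43*(5 + 40) = -43*45 = -1935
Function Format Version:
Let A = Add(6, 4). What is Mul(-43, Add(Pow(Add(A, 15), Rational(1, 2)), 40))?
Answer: -1935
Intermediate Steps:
A = 10
Mul(-43, Add(Pow(Add(A, 15), Rational(1, 2)), 40)) = Mul(-43, Add(Pow(Add(10, 15), Rational(1, 2)), 40)) = Mul(-43, Add(Pow(25, Rational(1, 2)), 40)) = Mul(-43, Add(5, 40)) = Mul(-43, 45) = -1935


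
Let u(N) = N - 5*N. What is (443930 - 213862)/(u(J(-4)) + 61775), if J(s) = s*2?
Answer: 230068/61807 ≈ 3.7224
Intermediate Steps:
J(s) = 2*s
u(N) = -4*N
(443930 - 213862)/(u(J(-4)) + 61775) = (443930 - 213862)/(-8*(-4) + 61775) = 230068/(-4*(-8) + 61775) = 230068/(32 + 61775) = 230068/61807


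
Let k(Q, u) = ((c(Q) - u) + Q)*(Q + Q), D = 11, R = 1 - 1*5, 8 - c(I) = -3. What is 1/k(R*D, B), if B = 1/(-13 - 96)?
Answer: 109/316448 ≈ 0.00034445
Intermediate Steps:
c(I) = 11 (c(I) = 8 - 1*(-3) = 8 + 3 = 11)
R = -4 (R = 1 - 5 = -4)
B = -1/109 (B = 1/(-109) = -1/109 ≈ -0.0091743)
k(Q, u) = 2*Q*(11 + Q - u) (k(Q, u) = ((11 - u) + Q)*(Q + Q) = (11 + Q - u)*(2*Q) = 2*Q*(11 + Q - u))
1/k(R*D, B) = 1/(2*(-4*11)*(11 - 4*11 - 1*(-1/109))) = 1/(2*(-44)*(11 - 44 + 1/109)) = 1/(2*(-44)*(-3596/109)) = 1/(316448/109) = 109/316448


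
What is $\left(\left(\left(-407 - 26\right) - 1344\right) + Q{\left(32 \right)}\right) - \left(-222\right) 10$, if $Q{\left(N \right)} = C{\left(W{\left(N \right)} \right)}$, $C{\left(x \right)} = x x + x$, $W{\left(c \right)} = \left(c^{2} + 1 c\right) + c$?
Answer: $1185275$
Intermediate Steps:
$W{\left(c \right)} = c^{2} + 2 c$ ($W{\left(c \right)} = \left(c^{2} + c\right) + c = \left(c + c^{2}\right) + c = c^{2} + 2 c$)
$C{\left(x \right)} = x + x^{2}$ ($C{\left(x \right)} = x^{2} + x = x + x^{2}$)
$Q{\left(N \right)} = N \left(1 + N \left(2 + N\right)\right) \left(2 + N\right)$ ($Q{\left(N \right)} = N \left(2 + N\right) \left(1 + N \left(2 + N\right)\right) = N \left(1 + N \left(2 + N\right)\right) \left(2 + N\right)$)
$\left(\left(\left(-407 - 26\right) - 1344\right) + Q{\left(32 \right)}\right) - \left(-222\right) 10 = \left(\left(\left(-407 - 26\right) - 1344\right) + 32 \left(1 + 32 \left(2 + 32\right)\right) \left(2 + 32\right)\right) - \left(-222\right) 10 = \left(\left(\left(-407 - 26\right) - 1344\right) + 32 \left(1 + 32 \cdot 34\right) 34\right) - -2220 = \left(\left(-433 - 1344\right) + 32 \left(1 + 1088\right) 34\right) + 2220 = \left(-1777 + 32 \cdot 1089 \cdot 34\right) + 2220 = \left(-1777 + 1184832\right) + 2220 = 1183055 + 2220 = 1185275$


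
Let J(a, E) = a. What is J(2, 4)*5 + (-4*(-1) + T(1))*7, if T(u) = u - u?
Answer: 38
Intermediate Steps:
T(u) = 0
J(2, 4)*5 + (-4*(-1) + T(1))*7 = 2*5 + (-4*(-1) + 0)*7 = 10 + (4 + 0)*7 = 10 + 4*7 = 10 + 28 = 38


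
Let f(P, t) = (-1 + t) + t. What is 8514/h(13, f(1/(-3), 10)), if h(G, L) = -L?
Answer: -8514/19 ≈ -448.11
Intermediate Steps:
f(P, t) = -1 + 2*t
8514/h(13, f(1/(-3), 10)) = 8514/((-(-1 + 2*10))) = 8514/((-(-1 + 20))) = 8514/((-1*19)) = 8514/(-19) = 8514*(-1/19) = -8514/19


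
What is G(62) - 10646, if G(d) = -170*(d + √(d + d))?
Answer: -21186 - 340*√31 ≈ -23079.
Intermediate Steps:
G(d) = -170*d - 170*√2*√d (G(d) = -170*(d + √(2*d)) = -170*(d + √2*√d) = -170*d - 170*√2*√d)
G(62) - 10646 = (-170*62 - 170*√2*√62) - 10646 = (-10540 - 340*√31) - 10646 = -21186 - 340*√31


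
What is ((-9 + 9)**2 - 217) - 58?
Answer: -275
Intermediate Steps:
((-9 + 9)**2 - 217) - 58 = (0**2 - 217) - 58 = (0 - 217) - 58 = -217 - 58 = -275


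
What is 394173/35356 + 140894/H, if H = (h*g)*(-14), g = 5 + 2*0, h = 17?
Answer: -2256191197/21036820 ≈ -107.25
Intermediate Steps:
g = 5 (g = 5 + 0 = 5)
H = -1190 (H = (17*5)*(-14) = 85*(-14) = -1190)
394173/35356 + 140894/H = 394173/35356 + 140894/(-1190) = 394173*(1/35356) + 140894*(-1/1190) = 394173/35356 - 70447/595 = -2256191197/21036820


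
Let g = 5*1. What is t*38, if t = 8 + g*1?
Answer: 494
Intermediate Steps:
g = 5
t = 13 (t = 8 + 5*1 = 8 + 5 = 13)
t*38 = 13*38 = 494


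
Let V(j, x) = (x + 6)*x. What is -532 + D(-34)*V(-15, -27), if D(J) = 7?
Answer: 3437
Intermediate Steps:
V(j, x) = x*(6 + x) (V(j, x) = (6 + x)*x = x*(6 + x))
-532 + D(-34)*V(-15, -27) = -532 + 7*(-27*(6 - 27)) = -532 + 7*(-27*(-21)) = -532 + 7*567 = -532 + 3969 = 3437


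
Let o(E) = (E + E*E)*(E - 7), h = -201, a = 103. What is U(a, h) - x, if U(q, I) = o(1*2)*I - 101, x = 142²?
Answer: -14235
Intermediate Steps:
x = 20164
o(E) = (-7 + E)*(E + E²) (o(E) = (E + E²)*(-7 + E) = (-7 + E)*(E + E²))
U(q, I) = -101 - 30*I (U(q, I) = ((1*2)*(-7 + (1*2)² - 6*2))*I - 101 = (2*(-7 + 2² - 6*2))*I - 101 = (2*(-7 + 4 - 12))*I - 101 = (2*(-15))*I - 101 = -30*I - 101 = -101 - 30*I)
U(a, h) - x = (-101 - 30*(-201)) - 1*20164 = (-101 + 6030) - 20164 = 5929 - 20164 = -14235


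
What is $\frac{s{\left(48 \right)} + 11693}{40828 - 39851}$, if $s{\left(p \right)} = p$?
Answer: $\frac{11741}{977} \approx 12.017$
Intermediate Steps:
$\frac{s{\left(48 \right)} + 11693}{40828 - 39851} = \frac{48 + 11693}{40828 - 39851} = \frac{11741}{977}$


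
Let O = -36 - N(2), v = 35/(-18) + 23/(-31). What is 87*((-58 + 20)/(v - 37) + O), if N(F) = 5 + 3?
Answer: -82926312/22145 ≈ -3744.7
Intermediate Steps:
N(F) = 8
v = -1499/558 (v = 35*(-1/18) + 23*(-1/31) = -35/18 - 23/31 = -1499/558 ≈ -2.6864)
O = -44 (O = -36 - 1*8 = -36 - 8 = -44)
87*((-58 + 20)/(v - 37) + O) = 87*((-58 + 20)/(-1499/558 - 37) - 44) = 87*(-38/(-22145/558) - 44) = 87*(-38*(-558/22145) - 44) = 87*(21204/22145 - 44) = 87*(-953176/22145) = -82926312/22145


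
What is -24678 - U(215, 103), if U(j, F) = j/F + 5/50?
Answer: -25420593/1030 ≈ -24680.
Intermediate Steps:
U(j, F) = 1/10 + j/F (U(j, F) = j/F + 5*(1/50) = j/F + 1/10 = 1/10 + j/F)
-24678 - U(215, 103) = -24678 - (215 + (1/10)*103)/103 = -24678 - (215 + 103/10)/103 = -24678 - 2253/(103*10) = -24678 - 1*2253/1030 = -24678 - 2253/1030 = -25420593/1030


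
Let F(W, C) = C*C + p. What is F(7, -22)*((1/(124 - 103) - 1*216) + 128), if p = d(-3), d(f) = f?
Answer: -888407/21 ≈ -42305.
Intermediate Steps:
p = -3
F(W, C) = -3 + C**2 (F(W, C) = C*C - 3 = C**2 - 3 = -3 + C**2)
F(7, -22)*((1/(124 - 103) - 1*216) + 128) = (-3 + (-22)**2)*((1/(124 - 103) - 1*216) + 128) = (-3 + 484)*((1/21 - 216) + 128) = 481*((1/21 - 216) + 128) = 481*(-4535/21 + 128) = 481*(-1847/21) = -888407/21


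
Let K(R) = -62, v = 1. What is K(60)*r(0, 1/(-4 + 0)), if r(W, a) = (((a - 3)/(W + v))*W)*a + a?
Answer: 31/2 ≈ 15.500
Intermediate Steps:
r(W, a) = a + W*a*(-3 + a)/(1 + W) (r(W, a) = (((a - 3)/(W + 1))*W)*a + a = (((-3 + a)/(1 + W))*W)*a + a = (W*(-3 + a)/(1 + W))*a + a = W*a*(-3 + a)/(1 + W) + a = a + W*a*(-3 + a)/(1 + W))
K(60)*r(0, 1/(-4 + 0)) = -62*(1 - 2*0 + 0/(-4 + 0))/((-4 + 0)*(1 + 0)) = -62*(1 + 0 + 0/(-4))/((-4)*1) = -(-31)*(1 + 0 + 0*(-1/4))/2 = -(-31)*(1 + 0 + 0)/2 = -(-31)/2 = -62*(-1/4) = 31/2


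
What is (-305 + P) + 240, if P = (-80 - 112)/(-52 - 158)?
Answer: -2243/35 ≈ -64.086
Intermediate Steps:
P = 32/35 (P = -192/(-210) = -192*(-1/210) = 32/35 ≈ 0.91429)
(-305 + P) + 240 = (-305 + 32/35) + 240 = -10643/35 + 240 = -2243/35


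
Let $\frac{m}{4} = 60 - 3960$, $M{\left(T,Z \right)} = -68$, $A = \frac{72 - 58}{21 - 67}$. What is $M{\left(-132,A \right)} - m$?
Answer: $15532$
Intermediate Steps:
$A = - \frac{7}{23}$ ($A = \frac{14}{-46} = 14 \left(- \frac{1}{46}\right) = - \frac{7}{23} \approx -0.30435$)
$m = -15600$ ($m = 4 \left(60 - 3960\right) = 4 \left(-3900\right) = -15600$)
$M{\left(-132,A \right)} - m = -68 - -15600 = -68 + 15600 = 15532$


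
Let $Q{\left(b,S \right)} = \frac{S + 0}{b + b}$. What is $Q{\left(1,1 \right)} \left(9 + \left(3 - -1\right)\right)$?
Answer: $\frac{13}{2} \approx 6.5$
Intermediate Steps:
$Q{\left(b,S \right)} = \frac{S}{2 b}$
$Q{\left(1,1 \right)} \left(9 + \left(3 - -1\right)\right) = \frac{1}{2} \cdot 1 \cdot 1^{-1} \left(9 + \left(3 - -1\right)\right) = \frac{1}{2} \cdot 1 \cdot 1 \left(9 + \left(3 + 1\right)\right) = \frac{9 + 4}{2} = \frac{1}{2} \cdot 13 = \frac{13}{2}$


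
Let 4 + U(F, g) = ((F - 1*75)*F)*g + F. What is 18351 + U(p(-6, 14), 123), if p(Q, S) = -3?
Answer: 47126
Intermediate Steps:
U(F, g) = -4 + F + F*g*(-75 + F) (U(F, g) = -4 + (((F - 1*75)*F)*g + F) = -4 + (((F - 75)*F)*g + F) = -4 + (((-75 + F)*F)*g + F) = -4 + ((F*(-75 + F))*g + F) = -4 + (F*g*(-75 + F) + F) = -4 + (F + F*g*(-75 + F)) = -4 + F + F*g*(-75 + F))
18351 + U(p(-6, 14), 123) = 18351 + (-4 - 3 + 123*(-3)**2 - 75*(-3)*123) = 18351 + (-4 - 3 + 123*9 + 27675) = 18351 + (-4 - 3 + 1107 + 27675) = 18351 + 28775 = 47126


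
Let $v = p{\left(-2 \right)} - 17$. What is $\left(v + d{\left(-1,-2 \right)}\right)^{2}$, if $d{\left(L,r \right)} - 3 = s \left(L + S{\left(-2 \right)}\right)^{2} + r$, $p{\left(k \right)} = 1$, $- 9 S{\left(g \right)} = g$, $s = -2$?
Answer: $\frac{1723969}{6561} \approx 262.76$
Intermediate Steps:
$S{\left(g \right)} = - \frac{g}{9}$
$d{\left(L,r \right)} = 3 + r - 2 \left(\frac{2}{9} + L\right)^{2}$ ($d{\left(L,r \right)} = 3 + \left(- 2 \left(L - - \frac{2}{9}\right)^{2} + r\right) = 3 + \left(- 2 \left(L + \frac{2}{9}\right)^{2} + r\right) = 3 + \left(- 2 \left(\frac{2}{9} + L\right)^{2} + r\right) = 3 + \left(r - 2 \left(\frac{2}{9} + L\right)^{2}\right) = 3 + r - 2 \left(\frac{2}{9} + L\right)^{2}$)
$v = -16$ ($v = 1 - 17 = -16$)
$\left(v + d{\left(-1,-2 \right)}\right)^{2} = \left(-16 - \left(-1 + \frac{2 \left(2 + 9 \left(-1\right)\right)^{2}}{81}\right)\right)^{2} = \left(-16 - \left(-1 + \frac{2 \left(2 - 9\right)^{2}}{81}\right)\right)^{2} = \left(-16 - \left(-1 + \frac{98}{81}\right)\right)^{2} = \left(-16 - \frac{17}{81}\right)^{2} = \left(- \frac{1313}{81}\right)^{2} = \frac{1723969}{6561}$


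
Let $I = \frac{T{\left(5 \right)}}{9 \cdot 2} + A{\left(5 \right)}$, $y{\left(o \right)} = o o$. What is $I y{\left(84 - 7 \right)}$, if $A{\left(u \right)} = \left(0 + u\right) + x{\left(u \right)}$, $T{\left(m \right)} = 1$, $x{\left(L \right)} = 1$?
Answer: $\frac{646261}{18} \approx 35903.0$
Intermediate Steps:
$y{\left(o \right)} = o^{2}$
$A{\left(u \right)} = 1 + u$ ($A{\left(u \right)} = \left(0 + u\right) + 1 = u + 1 = 1 + u$)
$I = \frac{109}{18}$ ($I = 1 \frac{1}{9 \cdot 2} + \left(1 + 5\right) = 1 \cdot \frac{1}{18} + 6 = \frac{1}{18} + 6 = \frac{109}{18} \approx 6.0556$)
$I y{\left(84 - 7 \right)} = \frac{109 \left(84 - 7\right)^{2}}{18} = \frac{109 \cdot 77^{2}}{18} = \frac{109}{18} \cdot 5929 = \frac{646261}{18}$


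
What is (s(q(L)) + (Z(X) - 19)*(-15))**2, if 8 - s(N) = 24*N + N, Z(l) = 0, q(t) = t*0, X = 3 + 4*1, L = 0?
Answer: 85849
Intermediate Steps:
X = 7 (X = 3 + 4 = 7)
q(t) = 0
s(N) = 8 - 25*N (s(N) = 8 - (24*N + N) = 8 - 25*N)
(s(q(L)) + (Z(X) - 19)*(-15))**2 = ((8 - 25*0) + (0 - 19)*(-15))**2 = ((8 + 0) - 19*(-15))**2 = (8 + 285)**2 = 293**2 = 85849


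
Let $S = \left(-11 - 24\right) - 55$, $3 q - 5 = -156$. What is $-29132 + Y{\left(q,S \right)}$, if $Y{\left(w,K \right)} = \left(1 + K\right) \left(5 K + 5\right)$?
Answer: $10473$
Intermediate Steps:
$q = - \frac{151}{3}$ ($q = \frac{5}{3} + \frac{1}{3} \left(-156\right) = \frac{5}{3} - 52 = - \frac{151}{3} \approx -50.333$)
$S = -90$ ($S = -35 - 55 = -90$)
$Y{\left(w,K \right)} = \left(1 + K\right) \left(5 + 5 K\right)$
$-29132 + Y{\left(q,S \right)} = -29132 + \left(5 + 5 \left(-90\right)^{2} + 10 \left(-90\right)\right) = -29132 + \left(5 + 5 \cdot 8100 - 900\right) = -29132 + \left(5 + 40500 - 900\right) = -29132 + 39605 = 10473$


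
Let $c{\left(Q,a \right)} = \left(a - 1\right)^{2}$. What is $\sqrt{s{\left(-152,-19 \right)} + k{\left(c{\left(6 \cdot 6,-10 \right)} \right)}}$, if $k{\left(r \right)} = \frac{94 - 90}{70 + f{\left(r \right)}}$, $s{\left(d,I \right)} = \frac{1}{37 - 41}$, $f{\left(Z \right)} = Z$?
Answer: $\frac{5 i \sqrt{1337}}{382} \approx 0.4786 i$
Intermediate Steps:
$c{\left(Q,a \right)} = \left(-1 + a\right)^{2}$
$s{\left(d,I \right)} = - \frac{1}{4}$ ($s{\left(d,I \right)} = \frac{1}{-4} = - \frac{1}{4}$)
$k{\left(r \right)} = \frac{4}{70 + r}$ ($k{\left(r \right)} = \frac{94 - 90}{70 + r} = \frac{4}{70 + r}$)
$\sqrt{s{\left(-152,-19 \right)} + k{\left(c{\left(6 \cdot 6,-10 \right)} \right)}} = \sqrt{- \frac{1}{4} + \frac{4}{70 + \left(-1 - 10\right)^{2}}} = \sqrt{- \frac{1}{4} + \frac{4}{70 + \left(-11\right)^{2}}} = \sqrt{- \frac{1}{4} + \frac{4}{70 + 121}} = \sqrt{- \frac{1}{4} + \frac{4}{191}} = \sqrt{- \frac{175}{764}} = \frac{5 i \sqrt{1337}}{382}$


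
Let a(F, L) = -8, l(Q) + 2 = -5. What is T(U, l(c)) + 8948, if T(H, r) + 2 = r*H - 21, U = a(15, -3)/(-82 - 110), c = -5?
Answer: 214193/24 ≈ 8924.7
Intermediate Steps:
l(Q) = -7 (l(Q) = -2 - 5 = -7)
U = 1/24 (U = -8/(-82 - 110) = -8/(-192) = -8*(-1/192) = 1/24 ≈ 0.041667)
T(H, r) = -23 + H*r (T(H, r) = -2 + (r*H - 21) = -2 + (H*r - 21) = -2 + (-21 + H*r) = -23 + H*r)
T(U, l(c)) + 8948 = (-23 + (1/24)*(-7)) + 8948 = (-23 - 7/24) + 8948 = -559/24 + 8948 = 214193/24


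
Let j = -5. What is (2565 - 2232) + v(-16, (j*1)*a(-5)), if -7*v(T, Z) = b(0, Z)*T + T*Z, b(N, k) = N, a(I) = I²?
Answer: 331/7 ≈ 47.286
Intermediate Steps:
v(T, Z) = -T*Z/7 (v(T, Z) = -(0*T + T*Z)/7 = -(0 + T*Z)/7 = -T*Z/7)
(2565 - 2232) + v(-16, (j*1)*a(-5)) = (2565 - 2232) - ⅐*(-16)*-5*1*(-5)² = 333 - ⅐*(-16)*(-5*25) = 333 - ⅐*(-16)*(-125) = 333 - 2000/7 = 331/7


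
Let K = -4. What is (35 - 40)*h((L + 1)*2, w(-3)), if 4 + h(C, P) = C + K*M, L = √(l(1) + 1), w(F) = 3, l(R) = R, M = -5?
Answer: -90 - 10*√2 ≈ -104.14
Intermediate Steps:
L = √2 (L = √(1 + 1) = √2 ≈ 1.4142)
h(C, P) = 16 + C (h(C, P) = -4 + (C - 4*(-5)) = -4 + (C + 20) = -4 + (20 + C) = 16 + C)
(35 - 40)*h((L + 1)*2, w(-3)) = (35 - 40)*(16 + (√2 + 1)*2) = -5*(16 + (1 + √2)*2) = -5*(16 + (2 + 2*√2)) = -5*(18 + 2*√2) = -90 - 10*√2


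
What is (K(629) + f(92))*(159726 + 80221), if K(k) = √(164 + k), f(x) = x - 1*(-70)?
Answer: 38871414 + 239947*√793 ≈ 4.5628e+7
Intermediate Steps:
f(x) = 70 + x (f(x) = x + 70 = 70 + x)
(K(629) + f(92))*(159726 + 80221) = (√(164 + 629) + (70 + 92))*(159726 + 80221) = (√793 + 162)*239947 = (162 + √793)*239947 = 38871414 + 239947*√793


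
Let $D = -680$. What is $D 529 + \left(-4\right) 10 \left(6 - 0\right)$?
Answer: $-359960$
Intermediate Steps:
$D 529 + \left(-4\right) 10 \left(6 - 0\right) = \left(-680\right) 529 + \left(-4\right) 10 \left(6 - 0\right) = -359720 - 40 \left(6 + 0\right) = -359720 - 240 = -359960$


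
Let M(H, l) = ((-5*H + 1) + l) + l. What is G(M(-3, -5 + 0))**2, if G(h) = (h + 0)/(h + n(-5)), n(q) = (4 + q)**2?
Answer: 36/49 ≈ 0.73469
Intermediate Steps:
M(H, l) = 1 - 5*H + 2*l (M(H, l) = ((1 - 5*H) + l) + l = (1 + l - 5*H) + l = 1 - 5*H + 2*l)
G(h) = h/(1 + h) (G(h) = (h + 0)/(h + (4 - 5)**2) = h/(h + (-1)**2) = h/(h + 1) = h/(1 + h))
G(M(-3, -5 + 0))**2 = ((1 - 5*(-3) + 2*(-5 + 0))/(1 + (1 - 5*(-3) + 2*(-5 + 0))))**2 = ((1 + 15 + 2*(-5))/(1 + (1 + 15 + 2*(-5))))**2 = ((1 + 15 - 10)/(1 + (1 + 15 - 10)))**2 = (6/(1 + 6))**2 = (6/7)**2 = 36/49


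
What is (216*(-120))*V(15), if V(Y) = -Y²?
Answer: 5832000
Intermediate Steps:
(216*(-120))*V(15) = (216*(-120))*(-1*15²) = -(-25920)*225 = -25920*(-225) = 5832000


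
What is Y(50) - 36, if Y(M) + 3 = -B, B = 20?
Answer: -59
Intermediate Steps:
Y(M) = -23 (Y(M) = -3 - 1*20 = -3 - 20 = -23)
Y(50) - 36 = -23 - 36 = -59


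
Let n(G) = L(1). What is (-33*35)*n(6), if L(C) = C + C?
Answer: -2310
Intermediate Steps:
L(C) = 2*C
n(G) = 2 (n(G) = 2*1 = 2)
(-33*35)*n(6) = -33*35*2 = -1155*2 = -2310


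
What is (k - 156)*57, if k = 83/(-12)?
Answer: -37145/4 ≈ -9286.3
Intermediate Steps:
k = -83/12 (k = 83*(-1/12) = -83/12 ≈ -6.9167)
(k - 156)*57 = (-83/12 - 156)*57 = -1955/12*57 = -37145/4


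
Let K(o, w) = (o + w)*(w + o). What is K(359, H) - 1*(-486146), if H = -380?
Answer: 486587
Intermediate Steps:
K(o, w) = (o + w)² (K(o, w) = (o + w)*(o + w) = (o + w)²)
K(359, H) - 1*(-486146) = (359 - 380)² - 1*(-486146) = (-21)² + 486146 = 441 + 486146 = 486587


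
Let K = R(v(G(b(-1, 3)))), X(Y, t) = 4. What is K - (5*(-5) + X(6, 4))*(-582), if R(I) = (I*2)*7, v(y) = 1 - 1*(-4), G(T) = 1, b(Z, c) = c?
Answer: -12152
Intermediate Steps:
v(y) = 5 (v(y) = 1 + 4 = 5)
R(I) = 14*I (R(I) = (2*I)*7 = 14*I)
K = 70 (K = 14*5 = 70)
K - (5*(-5) + X(6, 4))*(-582) = 70 - (5*(-5) + 4)*(-582) = 70 - (-25 + 4)*(-582) = 70 - (-21)*(-582) = 70 - 1*12222 = 70 - 12222 = -12152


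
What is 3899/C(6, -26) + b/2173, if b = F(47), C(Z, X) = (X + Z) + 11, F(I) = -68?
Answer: -8473139/19557 ≈ -433.25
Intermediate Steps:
C(Z, X) = 11 + X + Z
b = -68
3899/C(6, -26) + b/2173 = 3899/(11 - 26 + 6) - 68/2173 = 3899/(-9) - 68*1/2173 = 3899*(-⅑) - 68/2173 = -3899/9 - 68/2173 = -8473139/19557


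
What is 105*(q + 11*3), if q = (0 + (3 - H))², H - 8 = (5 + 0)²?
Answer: 97965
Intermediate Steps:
H = 33 (H = 8 + (5 + 0)² = 8 + 5² = 8 + 25 = 33)
q = 900 (q = (0 + (3 - 1*33))² = (0 + (3 - 33))² = (0 - 30)² = (-30)² = 900)
105*(q + 11*3) = 105*(900 + 11*3) = 105*(900 + 33) = 105*933 = 97965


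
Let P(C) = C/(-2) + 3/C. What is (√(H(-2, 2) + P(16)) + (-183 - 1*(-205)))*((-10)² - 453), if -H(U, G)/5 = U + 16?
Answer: -7766 - 353*I*√1245/4 ≈ -7766.0 - 3113.9*I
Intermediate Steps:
H(U, G) = -80 - 5*U (H(U, G) = -5*(U + 16) = -5*(16 + U) = -80 - 5*U)
P(C) = 3/C - C/2 (P(C) = C*(-½) + 3/C = -C/2 + 3/C = 3/C - C/2)
(√(H(-2, 2) + P(16)) + (-183 - 1*(-205)))*((-10)² - 453) = (√((-80 - 5*(-2)) + (3/16 - ½*16)) + (-183 - 1*(-205)))*((-10)² - 453) = (√((-80 + 10) + (3*(1/16) - 8)) + (-183 + 205))*(100 - 453) = (√(-70 + (3/16 - 8)) + 22)*(-353) = (√(-70 - 125/16) + 22)*(-353) = (√(-1245/16) + 22)*(-353) = (I*√1245/4 + 22)*(-353) = (22 + I*√1245/4)*(-353) = -7766 - 353*I*√1245/4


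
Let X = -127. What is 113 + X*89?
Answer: -11190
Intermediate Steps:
113 + X*89 = 113 - 127*89 = 113 - 11303 = -11190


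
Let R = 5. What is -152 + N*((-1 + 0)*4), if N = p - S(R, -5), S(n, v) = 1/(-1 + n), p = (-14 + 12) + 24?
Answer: -239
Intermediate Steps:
p = 22 (p = -2 + 24 = 22)
N = 87/4 (N = 22 - 1/(-1 + 5) = 22 - 1/4 = 22 - 1*¼ = 22 - ¼ = 87/4 ≈ 21.750)
-152 + N*((-1 + 0)*4) = -152 + 87*((-1 + 0)*4)/4 = -152 + 87*(-1*4)/4 = -152 + (87/4)*(-4) = -152 - 87 = -239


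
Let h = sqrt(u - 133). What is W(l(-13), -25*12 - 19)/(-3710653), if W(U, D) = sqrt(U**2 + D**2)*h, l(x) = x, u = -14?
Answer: -7*I*sqrt(305790)/3710653 ≈ -0.0010432*I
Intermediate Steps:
h = 7*I*sqrt(3) (h = sqrt(-14 - 133) = sqrt(-147) = 7*I*sqrt(3) ≈ 12.124*I)
W(U, D) = 7*I*sqrt(3)*sqrt(D**2 + U**2) (W(U, D) = sqrt(U**2 + D**2)*(7*I*sqrt(3)) = sqrt(D**2 + U**2)*(7*I*sqrt(3)) = 7*I*sqrt(3)*sqrt(D**2 + U**2))
W(l(-13), -25*12 - 19)/(-3710653) = (7*I*sqrt(3)*sqrt((-25*12 - 19)**2 + (-13)**2))/(-3710653) = (7*I*sqrt(3)*sqrt((-300 - 19)**2 + 169))*(-1/3710653) = (7*I*sqrt(3)*sqrt((-319)**2 + 169))*(-1/3710653) = (7*I*sqrt(3)*sqrt(101761 + 169))*(-1/3710653) = (7*I*sqrt(3)*sqrt(101930))*(-1/3710653) = (7*I*sqrt(305790))*(-1/3710653) = -7*I*sqrt(305790)/3710653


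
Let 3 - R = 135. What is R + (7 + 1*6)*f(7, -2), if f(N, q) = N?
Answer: -41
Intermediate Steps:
R = -132 (R = 3 - 1*135 = 3 - 135 = -132)
R + (7 + 1*6)*f(7, -2) = -132 + (7 + 1*6)*7 = -132 + (7 + 6)*7 = -132 + 13*7 = -132 + 91 = -41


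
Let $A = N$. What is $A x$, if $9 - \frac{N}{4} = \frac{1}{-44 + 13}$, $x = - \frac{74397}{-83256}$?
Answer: $\frac{3471860}{107539} \approx 32.285$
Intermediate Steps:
$x = \frac{24799}{27752}$ ($x = \left(-74397\right) \left(- \frac{1}{83256}\right) = \frac{24799}{27752} \approx 0.89359$)
$N = \frac{1120}{31}$ ($N = 36 - \frac{4}{-44 + 13} = 36 - \frac{4}{-31} = 36 - - \frac{4}{31} = 36 + \frac{4}{31} = \frac{1120}{31} \approx 36.129$)
$A = \frac{1120}{31} \approx 36.129$
$A x = \frac{1120}{31} \cdot \frac{24799}{27752} = \frac{3471860}{107539}$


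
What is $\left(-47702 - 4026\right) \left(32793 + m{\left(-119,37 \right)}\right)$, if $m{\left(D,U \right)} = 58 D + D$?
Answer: $-1333134016$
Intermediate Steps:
$m{\left(D,U \right)} = 59 D$
$\left(-47702 - 4026\right) \left(32793 + m{\left(-119,37 \right)}\right) = \left(-47702 - 4026\right) \left(32793 + 59 \left(-119\right)\right) = \left(-47702 - 4026\right) \left(32793 - 7021\right) = \left(-51728\right) 25772 = -1333134016$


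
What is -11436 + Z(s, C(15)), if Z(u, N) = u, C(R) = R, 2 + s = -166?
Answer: -11604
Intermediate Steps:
s = -168 (s = -2 - 166 = -168)
-11436 + Z(s, C(15)) = -11436 - 168 = -11604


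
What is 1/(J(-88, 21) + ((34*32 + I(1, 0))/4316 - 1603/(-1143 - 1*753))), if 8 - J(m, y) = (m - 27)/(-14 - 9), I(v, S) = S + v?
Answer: 2045784/8383175 ≈ 0.24403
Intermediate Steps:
J(m, y) = 157/23 + m/23 (J(m, y) = 8 - (m - 27)/(-14 - 9) = 8 - (-27 + m)/(-23) = 8 - (-27 + m)*(-1)/23 = 8 - (27/23 - m/23) = 8 + (-27/23 + m/23) = 157/23 + m/23)
1/(J(-88, 21) + ((34*32 + I(1, 0))/4316 - 1603/(-1143 - 1*753))) = 1/((157/23 + (1/23)*(-88)) + ((34*32 + (0 + 1))/4316 - 1603/(-1143 - 1*753))) = 1/((157/23 - 88/23) + ((1088 + 1)*(1/4316) - 1603/(-1143 - 753))) = 1/(3 + (1089*(1/4316) - 1603/(-1896))) = 1/(3 + (1089/4316 - 1603*(-1/1896))) = 1/(3 + (1089/4316 + 1603/1896)) = 1/(3 + 2245823/2045784) = 1/(8383175/2045784) = 2045784/8383175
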